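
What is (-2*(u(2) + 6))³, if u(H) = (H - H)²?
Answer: -1728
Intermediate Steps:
u(H) = 0 (u(H) = 0² = 0)
(-2*(u(2) + 6))³ = (-2*(0 + 6))³ = (-2*6)³ = (-12)³ = -1728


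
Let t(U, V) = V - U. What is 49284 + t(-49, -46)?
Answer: 49287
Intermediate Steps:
49284 + t(-49, -46) = 49284 + (-46 - 1*(-49)) = 49284 + (-46 + 49) = 49284 + 3 = 49287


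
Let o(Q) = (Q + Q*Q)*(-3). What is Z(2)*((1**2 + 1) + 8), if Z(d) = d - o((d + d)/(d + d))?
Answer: 80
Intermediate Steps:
o(Q) = -3*Q - 3*Q**2 (o(Q) = (Q + Q**2)*(-3) = -3*Q - 3*Q**2)
Z(d) = 6 + d (Z(d) = d - (-3)*(d + d)/(d + d)*(1 + (d + d)/(d + d)) = d - (-3)*(2*d)/((2*d))*(1 + (2*d)/((2*d))) = d - (-3)*(2*d)*(1/(2*d))*(1 + (2*d)*(1/(2*d))) = d - (-3)*(1 + 1) = d - (-3)*2 = d - 1*(-6) = d + 6 = 6 + d)
Z(2)*((1**2 + 1) + 8) = (6 + 2)*((1**2 + 1) + 8) = 8*((1 + 1) + 8) = 8*(2 + 8) = 8*10 = 80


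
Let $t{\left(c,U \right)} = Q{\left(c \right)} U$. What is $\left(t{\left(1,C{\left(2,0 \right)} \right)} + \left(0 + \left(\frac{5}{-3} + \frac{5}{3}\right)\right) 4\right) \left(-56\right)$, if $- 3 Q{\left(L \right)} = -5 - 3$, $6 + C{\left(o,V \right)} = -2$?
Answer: $\frac{3584}{3} \approx 1194.7$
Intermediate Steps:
$C{\left(o,V \right)} = -8$ ($C{\left(o,V \right)} = -6 - 2 = -8$)
$Q{\left(L \right)} = \frac{8}{3}$ ($Q{\left(L \right)} = - \frac{-5 - 3}{3} = \left(- \frac{1}{3}\right) \left(-8\right) = \frac{8}{3}$)
$t{\left(c,U \right)} = \frac{8 U}{3}$
$\left(t{\left(1,C{\left(2,0 \right)} \right)} + \left(0 + \left(\frac{5}{-3} + \frac{5}{3}\right)\right) 4\right) \left(-56\right) = \left(\frac{8}{3} \left(-8\right) + \left(0 + \left(\frac{5}{-3} + \frac{5}{3}\right)\right) 4\right) \left(-56\right) = \left(- \frac{64}{3} + \left(0 + \left(5 \left(- \frac{1}{3}\right) + 5 \cdot \frac{1}{3}\right)\right) 4\right) \left(-56\right) = \left(- \frac{64}{3} + \left(0 + \left(- \frac{5}{3} + \frac{5}{3}\right)\right) 4\right) \left(-56\right) = \left(- \frac{64}{3} + \left(0 + 0\right) 4\right) \left(-56\right) = \left(- \frac{64}{3} + 0 \cdot 4\right) \left(-56\right) = \left(- \frac{64}{3} + 0\right) \left(-56\right) = \left(- \frac{64}{3}\right) \left(-56\right) = \frac{3584}{3}$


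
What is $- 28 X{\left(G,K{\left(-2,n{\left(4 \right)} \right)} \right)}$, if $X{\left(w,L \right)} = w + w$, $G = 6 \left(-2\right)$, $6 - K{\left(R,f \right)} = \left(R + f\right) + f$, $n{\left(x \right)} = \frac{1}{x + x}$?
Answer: $672$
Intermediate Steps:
$n{\left(x \right)} = \frac{1}{2 x}$
$K{\left(R,f \right)} = 6 - R - 2 f$ ($K{\left(R,f \right)} = 6 - \left(\left(R + f\right) + f\right) = 6 - \left(R + 2 f\right) = 6 - R - 2 f$)
$G = -12$
$X{\left(w,L \right)} = 2 w$
$- 28 X{\left(G,K{\left(-2,n{\left(4 \right)} \right)} \right)} = - 28 \cdot 2 \left(-12\right) = \left(-28\right) \left(-24\right) = 672$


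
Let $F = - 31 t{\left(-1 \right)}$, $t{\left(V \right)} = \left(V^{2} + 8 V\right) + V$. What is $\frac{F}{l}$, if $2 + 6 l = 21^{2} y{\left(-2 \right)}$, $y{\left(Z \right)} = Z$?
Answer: $- \frac{372}{221} \approx -1.6833$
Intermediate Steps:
$t{\left(V \right)} = V^{2} + 9 V$
$l = - \frac{442}{3}$ ($l = - \frac{1}{3} + \frac{21^{2} \left(-2\right)}{6} = - \frac{1}{3} + \frac{441 \left(-2\right)}{6} = - \frac{1}{3} + \frac{1}{6} \left(-882\right) = - \frac{1}{3} - 147 = - \frac{442}{3} \approx -147.33$)
$F = 248$ ($F = - 31 \left(- (9 - 1)\right) = - 31 \left(\left(-1\right) 8\right) = \left(-31\right) \left(-8\right) = 248$)
$\frac{F}{l} = \frac{248}{- \frac{442}{3}} = 248 \left(- \frac{3}{442}\right) = - \frac{372}{221}$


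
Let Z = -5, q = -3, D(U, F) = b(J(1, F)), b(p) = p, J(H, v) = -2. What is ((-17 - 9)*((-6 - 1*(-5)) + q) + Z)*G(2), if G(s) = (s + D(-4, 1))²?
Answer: 0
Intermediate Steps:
D(U, F) = -2
G(s) = (-2 + s)² (G(s) = (s - 2)² = (-2 + s)²)
((-17 - 9)*((-6 - 1*(-5)) + q) + Z)*G(2) = ((-17 - 9)*((-6 - 1*(-5)) - 3) - 5)*(-2 + 2)² = (-26*((-6 + 5) - 3) - 5)*0² = (-26*(-1 - 3) - 5)*0 = (-26*(-4) - 5)*0 = (104 - 5)*0 = 99*0 = 0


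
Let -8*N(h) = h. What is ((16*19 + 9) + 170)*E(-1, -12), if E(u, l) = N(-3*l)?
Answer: -4347/2 ≈ -2173.5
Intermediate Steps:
N(h) = -h/8
E(u, l) = 3*l/8 (E(u, l) = -(-3)*l/8 = 3*l/8)
((16*19 + 9) + 170)*E(-1, -12) = ((16*19 + 9) + 170)*((3/8)*(-12)) = ((304 + 9) + 170)*(-9/2) = (313 + 170)*(-9/2) = 483*(-9/2) = -4347/2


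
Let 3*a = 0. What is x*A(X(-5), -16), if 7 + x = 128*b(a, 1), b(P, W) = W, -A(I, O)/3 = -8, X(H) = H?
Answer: 2904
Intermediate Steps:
a = 0 (a = (1/3)*0 = 0)
A(I, O) = 24 (A(I, O) = -3*(-8) = 24)
x = 121 (x = -7 + 128*1 = -7 + 128 = 121)
x*A(X(-5), -16) = 121*24 = 2904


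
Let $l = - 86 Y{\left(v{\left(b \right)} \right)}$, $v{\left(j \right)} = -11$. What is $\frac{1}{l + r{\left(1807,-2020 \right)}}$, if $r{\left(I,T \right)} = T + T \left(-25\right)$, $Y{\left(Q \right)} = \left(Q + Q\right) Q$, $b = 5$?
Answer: $\frac{1}{27668} \approx 3.6143 \cdot 10^{-5}$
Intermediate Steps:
$Y{\left(Q \right)} = 2 Q^{2}$ ($Y{\left(Q \right)} = 2 Q Q = 2 Q^{2}$)
$r{\left(I,T \right)} = - 24 T$ ($r{\left(I,T \right)} = T - 25 T = - 24 T$)
$l = -20812$ ($l = - 86 \cdot 2 \left(-11\right)^{2} = - 86 \cdot 2 \cdot 121 = \left(-86\right) 242 = -20812$)
$\frac{1}{l + r{\left(1807,-2020 \right)}} = \frac{1}{-20812 - -48480} = \frac{1}{-20812 + 48480} = \frac{1}{27668}$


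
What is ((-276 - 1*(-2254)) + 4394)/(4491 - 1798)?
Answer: 6372/2693 ≈ 2.3661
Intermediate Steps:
((-276 - 1*(-2254)) + 4394)/(4491 - 1798) = ((-276 + 2254) + 4394)/2693 = (1978 + 4394)*(1/2693) = 6372*(1/2693) = 6372/2693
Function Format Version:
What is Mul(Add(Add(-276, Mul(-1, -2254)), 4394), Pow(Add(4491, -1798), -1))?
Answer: Rational(6372, 2693) ≈ 2.3661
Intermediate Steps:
Mul(Add(Add(-276, Mul(-1, -2254)), 4394), Pow(Add(4491, -1798), -1)) = Mul(Add(Add(-276, 2254), 4394), Pow(2693, -1)) = Mul(Add(1978, 4394), Rational(1, 2693)) = Mul(6372, Rational(1, 2693)) = Rational(6372, 2693)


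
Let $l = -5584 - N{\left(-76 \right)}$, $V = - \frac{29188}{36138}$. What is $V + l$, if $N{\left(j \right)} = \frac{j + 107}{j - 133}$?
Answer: $- \frac{1110001309}{198759} \approx -5584.7$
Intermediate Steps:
$N{\left(j \right)} = \frac{107 + j}{-133 + j}$
$V = - \frac{14594}{18069}$ ($V = \left(-29188\right) \frac{1}{36138} = - \frac{14594}{18069} \approx -0.80768$)
$l = - \frac{1167025}{209}$ ($l = -5584 - \frac{107 - 76}{-133 - 76} = -5584 - \frac{1}{-209} \cdot 31 = -5584 - \left(- \frac{1}{209}\right) 31 = -5584 - - \frac{31}{209} = -5584 + \frac{31}{209} = - \frac{1167025}{209} \approx -5583.9$)
$V + l = - \frac{14594}{18069} - \frac{1167025}{209} = - \frac{1110001309}{198759}$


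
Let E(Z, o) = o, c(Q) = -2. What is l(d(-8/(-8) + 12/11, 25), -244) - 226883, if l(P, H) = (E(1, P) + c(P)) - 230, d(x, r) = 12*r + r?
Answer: -226790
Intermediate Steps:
d(x, r) = 13*r
l(P, H) = -232 + P (l(P, H) = (P - 2) - 230 = (-2 + P) - 230 = -232 + P)
l(d(-8/(-8) + 12/11, 25), -244) - 226883 = (-232 + 13*25) - 226883 = (-232 + 325) - 226883 = 93 - 226883 = -226790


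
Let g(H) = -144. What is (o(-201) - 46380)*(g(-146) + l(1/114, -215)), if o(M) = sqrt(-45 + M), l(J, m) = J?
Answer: 126887950/19 - 16415*I*sqrt(246)/114 ≈ 6.6783e+6 - 2258.4*I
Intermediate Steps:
(o(-201) - 46380)*(g(-146) + l(1/114, -215)) = (sqrt(-45 - 201) - 46380)*(-144 + 1/114) = (sqrt(-246) - 46380)*(-144 + 1/114) = (I*sqrt(246) - 46380)*(-16415/114) = (-46380 + I*sqrt(246))*(-16415/114) = 126887950/19 - 16415*I*sqrt(246)/114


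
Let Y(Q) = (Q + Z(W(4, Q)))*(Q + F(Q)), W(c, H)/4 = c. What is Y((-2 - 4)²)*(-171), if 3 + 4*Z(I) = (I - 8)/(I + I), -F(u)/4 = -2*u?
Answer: -7825815/4 ≈ -1.9565e+6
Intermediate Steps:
W(c, H) = 4*c
F(u) = 8*u (F(u) = -(-8)*u = 8*u)
Z(I) = -¾ + (-8 + I)/(8*I) (Z(I) = -¾ + ((I - 8)/(I + I))/4 = -¾ + ((-8 + I)/((2*I)))/4 = -¾ + ((-8 + I)*(1/(2*I)))/4 = -¾ + ((-8 + I)/(2*I))/4 = -¾ + (-8 + I)/(8*I))
Y(Q) = 9*Q*(-11/16 + Q) (Y(Q) = (Q + (-5/8 - 1/(4*4)))*(Q + 8*Q) = (Q + (-5/8 - 1/16))*(9*Q) = (Q - 11/16)*(9*Q) = (-11/16 + Q)*(9*Q) = 9*Q*(-11/16 + Q))
Y((-2 - 4)²)*(-171) = (9*(-2 - 4)²*(-11 + 16*(-2 - 4)²)/16)*(-171) = ((9/16)*(-6)²*(-11 + 16*(-6)²))*(-171) = ((9/16)*36*(-11 + 16*36))*(-171) = ((9/16)*36*(-11 + 576))*(-171) = ((9/16)*36*565)*(-171) = (45765/4)*(-171) = -7825815/4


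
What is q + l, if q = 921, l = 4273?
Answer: 5194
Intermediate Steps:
q + l = 921 + 4273 = 5194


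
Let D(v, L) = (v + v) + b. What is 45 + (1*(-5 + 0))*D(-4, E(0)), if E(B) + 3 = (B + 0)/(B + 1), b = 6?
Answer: 55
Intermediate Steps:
E(B) = -3 + B/(1 + B) (E(B) = -3 + (B + 0)/(B + 1) = -3 + B/(1 + B))
D(v, L) = 6 + 2*v (D(v, L) = (v + v) + 6 = 2*v + 6 = 6 + 2*v)
45 + (1*(-5 + 0))*D(-4, E(0)) = 45 + (1*(-5 + 0))*(6 + 2*(-4)) = 45 + (1*(-5))*(6 - 8) = 45 - 5*(-2) = 45 + 10 = 55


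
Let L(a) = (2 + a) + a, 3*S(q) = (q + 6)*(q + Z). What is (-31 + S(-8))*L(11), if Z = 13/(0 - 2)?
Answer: -512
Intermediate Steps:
Z = -13/2 (Z = 13/(-2) = 13*(-1/2) = -13/2 ≈ -6.5000)
S(q) = (6 + q)*(-13/2 + q)/3 (S(q) = ((q + 6)*(q - 13/2))/3 = ((6 + q)*(-13/2 + q))/3 = (6 + q)*(-13/2 + q)/3)
L(a) = 2 + 2*a
(-31 + S(-8))*L(11) = (-31 + (-13 - 1/6*(-8) + (1/3)*(-8)**2))*(2 + 2*11) = (-31 + (-13 + 4/3 + (1/3)*64))*(2 + 22) = (-31 + (-13 + 4/3 + 64/3))*24 = (-31 + 29/3)*24 = -64/3*24 = -512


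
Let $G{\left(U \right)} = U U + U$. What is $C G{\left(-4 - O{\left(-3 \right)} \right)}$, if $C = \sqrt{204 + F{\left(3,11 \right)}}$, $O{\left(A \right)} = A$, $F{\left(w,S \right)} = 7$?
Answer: $0$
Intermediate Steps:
$G{\left(U \right)} = U + U^{2}$ ($G{\left(U \right)} = U^{2} + U = U + U^{2}$)
$C = \sqrt{211}$ ($C = \sqrt{204 + 7} = \sqrt{211} \approx 14.526$)
$C G{\left(-4 - O{\left(-3 \right)} \right)} = \sqrt{211} \left(-4 - -3\right) \left(1 - 1\right) = \sqrt{211} \left(-4 + 3\right) \left(1 + \left(-4 + 3\right)\right) = \sqrt{211} \left(- (1 - 1)\right) = \sqrt{211} \left(\left(-1\right) 0\right) = \sqrt{211} \cdot 0 = 0$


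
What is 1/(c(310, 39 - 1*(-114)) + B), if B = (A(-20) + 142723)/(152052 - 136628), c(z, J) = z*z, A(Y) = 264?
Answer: 15424/1482389387 ≈ 1.0405e-5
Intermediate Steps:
c(z, J) = z²
B = 142987/15424 (B = (264 + 142723)/(152052 - 136628) = 142987/15424 ≈ 9.2704)
1/(c(310, 39 - 1*(-114)) + B) = 1/(310² + 142987/15424) = 1/(96100 + 142987/15424) = 1/(1482389387/15424) = 15424/1482389387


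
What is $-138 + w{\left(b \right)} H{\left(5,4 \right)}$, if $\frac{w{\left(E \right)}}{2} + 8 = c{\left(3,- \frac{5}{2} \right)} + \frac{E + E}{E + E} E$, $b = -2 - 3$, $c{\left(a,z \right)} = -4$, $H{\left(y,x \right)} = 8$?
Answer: $-410$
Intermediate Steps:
$b = -5$ ($b = -2 - 3 = -5$)
$w{\left(E \right)} = -24 + 2 E$ ($w{\left(E \right)} = -16 + 2 \left(-4 + \frac{E + E}{E + E} E\right) = -16 + 2 \left(-4 + \frac{2 E}{2 E} E\right) = -16 + 2 \left(-4 + 2 E \frac{1}{2 E} E\right) = -16 + 2 \left(-4 + 1 E\right) = -16 + 2 \left(-4 + E\right) = -16 + \left(-8 + 2 E\right) = -24 + 2 E$)
$-138 + w{\left(b \right)} H{\left(5,4 \right)} = -138 + \left(-24 + 2 \left(-5\right)\right) 8 = -138 + \left(-24 - 10\right) 8 = -138 - 272 = -410$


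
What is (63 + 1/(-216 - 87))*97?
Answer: 1851536/303 ≈ 6110.7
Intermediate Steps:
(63 + 1/(-216 - 87))*97 = (63 + 1/(-303))*97 = (63 - 1/303)*97 = (19088/303)*97 = 1851536/303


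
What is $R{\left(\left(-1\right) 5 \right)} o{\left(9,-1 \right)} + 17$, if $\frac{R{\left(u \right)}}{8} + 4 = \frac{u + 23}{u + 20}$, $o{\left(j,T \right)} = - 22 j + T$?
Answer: $\frac{22373}{5} \approx 4474.6$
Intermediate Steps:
$o{\left(j,T \right)} = T - 22 j$
$R{\left(u \right)} = -32 + \frac{8 \left(23 + u\right)}{20 + u}$ ($R{\left(u \right)} = -32 + 8 \frac{u + 23}{u + 20} = -32 + 8 \frac{23 + u}{20 + u} = -32 + \frac{8 \left(23 + u\right)}{20 + u}$)
$R{\left(\left(-1\right) 5 \right)} o{\left(9,-1 \right)} + 17 = \frac{24 \left(-19 - \left(-1\right) 5\right)}{20 - 5} \left(-1 - 198\right) + 17 = \frac{24 \left(-19 - -5\right)}{20 - 5} \left(-1 - 198\right) + 17 = \frac{24 \left(-19 + 5\right)}{15} \left(-199\right) + 17 = 24 \cdot \frac{1}{15} \left(-14\right) \left(-199\right) + 17 = \left(- \frac{112}{5}\right) \left(-199\right) + 17 = \frac{22288}{5} + 17 = \frac{22373}{5}$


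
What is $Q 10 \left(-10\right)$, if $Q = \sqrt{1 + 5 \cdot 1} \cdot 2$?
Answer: $- 200 \sqrt{6} \approx -489.9$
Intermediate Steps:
$Q = 2 \sqrt{6}$ ($Q = \sqrt{1 + 5} \cdot 2 = \sqrt{6} \cdot 2 = 2 \sqrt{6} \approx 4.899$)
$Q 10 \left(-10\right) = 2 \sqrt{6} \cdot 10 \left(-10\right) = 20 \sqrt{6} \left(-10\right) = - 200 \sqrt{6}$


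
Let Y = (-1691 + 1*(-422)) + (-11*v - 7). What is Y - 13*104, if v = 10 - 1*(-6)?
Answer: -3648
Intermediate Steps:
v = 16 (v = 10 + 6 = 16)
Y = -2296 (Y = (-1691 + 1*(-422)) + (-11*16 - 7) = (-1691 - 422) + (-176 - 7) = -2113 - 183 = -2296)
Y - 13*104 = -2296 - 13*104 = -2296 - 1352 = -3648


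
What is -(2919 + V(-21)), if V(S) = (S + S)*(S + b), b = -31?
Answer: -5103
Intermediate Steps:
V(S) = 2*S*(-31 + S) (V(S) = (S + S)*(S - 31) = (2*S)*(-31 + S) = 2*S*(-31 + S))
-(2919 + V(-21)) = -(2919 + 2*(-21)*(-31 - 21)) = -(2919 + 2*(-21)*(-52)) = -(2919 + 2184) = -1*5103 = -5103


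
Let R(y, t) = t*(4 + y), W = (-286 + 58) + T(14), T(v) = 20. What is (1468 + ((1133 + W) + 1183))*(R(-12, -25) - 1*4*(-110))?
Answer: 2288640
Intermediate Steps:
W = -208 (W = (-286 + 58) + 20 = -228 + 20 = -208)
(1468 + ((1133 + W) + 1183))*(R(-12, -25) - 1*4*(-110)) = (1468 + ((1133 - 208) + 1183))*(-25*(4 - 12) - 1*4*(-110)) = (1468 + (925 + 1183))*(-25*(-8) - 4*(-110)) = (1468 + 2108)*(200 + 440) = 3576*640 = 2288640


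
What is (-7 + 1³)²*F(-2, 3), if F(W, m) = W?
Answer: -72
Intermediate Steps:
(-7 + 1³)²*F(-2, 3) = (-7 + 1³)²*(-2) = (-7 + 1)²*(-2) = (-6)²*(-2) = 36*(-2) = -72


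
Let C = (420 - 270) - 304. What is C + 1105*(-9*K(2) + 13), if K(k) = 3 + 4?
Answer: -55404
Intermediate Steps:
K(k) = 7
C = -154 (C = 150 - 304 = -154)
C + 1105*(-9*K(2) + 13) = -154 + 1105*(-9*7 + 13) = -154 + 1105*(-63 + 13) = -154 + 1105*(-50) = -154 - 55250 = -55404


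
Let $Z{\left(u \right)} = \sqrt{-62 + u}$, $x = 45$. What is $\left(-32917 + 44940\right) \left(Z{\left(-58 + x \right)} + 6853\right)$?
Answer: $82393619 + 60115 i \sqrt{3} \approx 8.2394 \cdot 10^{7} + 1.0412 \cdot 10^{5} i$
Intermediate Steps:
$\left(-32917 + 44940\right) \left(Z{\left(-58 + x \right)} + 6853\right) = \left(-32917 + 44940\right) \left(\sqrt{-62 + \left(-58 + 45\right)} + 6853\right) = 12023 \left(\sqrt{-62 - 13} + 6853\right) = 12023 \left(\sqrt{-75} + 6853\right) = 12023 \left(5 i \sqrt{3} + 6853\right) = 12023 \left(6853 + 5 i \sqrt{3}\right) = 82393619 + 60115 i \sqrt{3}$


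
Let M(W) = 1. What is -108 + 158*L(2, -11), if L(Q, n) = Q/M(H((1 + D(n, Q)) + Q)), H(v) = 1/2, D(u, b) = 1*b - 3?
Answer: 208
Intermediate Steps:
D(u, b) = -3 + b (D(u, b) = b - 3 = -3 + b)
H(v) = ½
L(Q, n) = Q (L(Q, n) = Q/1 = Q*1 = Q)
-108 + 158*L(2, -11) = -108 + 158*2 = -108 + 316 = 208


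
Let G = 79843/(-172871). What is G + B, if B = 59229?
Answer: 10238896616/172871 ≈ 59229.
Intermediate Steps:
G = -79843/172871 (G = 79843*(-1/172871) = -79843/172871 ≈ -0.46186)
G + B = -79843/172871 + 59229 = 10238896616/172871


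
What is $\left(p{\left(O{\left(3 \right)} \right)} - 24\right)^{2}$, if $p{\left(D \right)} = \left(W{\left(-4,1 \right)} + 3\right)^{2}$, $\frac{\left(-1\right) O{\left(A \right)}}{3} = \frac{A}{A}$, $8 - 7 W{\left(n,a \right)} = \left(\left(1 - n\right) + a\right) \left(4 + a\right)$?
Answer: $\frac{1380625}{2401} \approx 575.02$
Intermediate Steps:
$W{\left(n,a \right)} = \frac{8}{7} - \frac{\left(4 + a\right) \left(1 + a - n\right)}{7}$ ($W{\left(n,a \right)} = \frac{8}{7} - \frac{\left(\left(1 - n\right) + a\right) \left(4 + a\right)}{7} = \frac{8}{7} - \frac{\left(1 + a - n\right) \left(4 + a\right)}{7} = \frac{8}{7} - \frac{\left(4 + a\right) \left(1 + a - n\right)}{7}$)
$O{\left(A \right)} = -3$ ($O{\left(A \right)} = - 3 \frac{A}{A} = \left(-3\right) 1 = -3$)
$p{\left(D \right)} = \frac{1}{49}$ ($p{\left(D \right)} = \left(\left(\frac{4}{7} - \frac{5}{7} - \frac{1^{2}}{7} + \frac{4}{7} \left(-4\right) + \frac{1}{7} \cdot 1 \left(-4\right)\right) + 3\right)^{2} = \left(\left(\frac{4}{7} - \frac{5}{7} - \frac{1}{7} - \frac{16}{7} - \frac{4}{7}\right) + 3\right)^{2} = \left(- \frac{22}{7} + 3\right)^{2} = \left(- \frac{1}{7}\right)^{2} = \frac{1}{49}$)
$\left(p{\left(O{\left(3 \right)} \right)} - 24\right)^{2} = \left(\frac{1}{49} - 24\right)^{2} = \left(- \frac{1175}{49}\right)^{2} = \frac{1380625}{2401}$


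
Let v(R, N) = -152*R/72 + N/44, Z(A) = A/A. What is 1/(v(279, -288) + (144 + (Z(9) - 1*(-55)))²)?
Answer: 11/433449 ≈ 2.5378e-5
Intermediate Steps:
Z(A) = 1
v(R, N) = -19*R/9 + N/44 (v(R, N) = -152*R*(1/72) + N*(1/44) = -19*R/9 + N/44)
1/(v(279, -288) + (144 + (Z(9) - 1*(-55)))²) = 1/((-19/9*279 + (1/44)*(-288)) + (144 + (1 - 1*(-55)))²) = 1/((-589 - 72/11) + (144 + (1 + 55))²) = 1/(-6551/11 + (144 + 56)²) = 1/(-6551/11 + 200²) = 1/(-6551/11 + 40000) = 1/(433449/11) = 11/433449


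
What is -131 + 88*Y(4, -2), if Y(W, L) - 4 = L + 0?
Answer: 45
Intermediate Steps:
Y(W, L) = 4 + L (Y(W, L) = 4 + (L + 0) = 4 + L)
-131 + 88*Y(4, -2) = -131 + 88*(4 - 2) = -131 + 88*2 = -131 + 176 = 45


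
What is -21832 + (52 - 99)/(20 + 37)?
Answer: -1244471/57 ≈ -21833.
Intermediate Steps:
-21832 + (52 - 99)/(20 + 37) = -21832 - 47/57 = -1244471/57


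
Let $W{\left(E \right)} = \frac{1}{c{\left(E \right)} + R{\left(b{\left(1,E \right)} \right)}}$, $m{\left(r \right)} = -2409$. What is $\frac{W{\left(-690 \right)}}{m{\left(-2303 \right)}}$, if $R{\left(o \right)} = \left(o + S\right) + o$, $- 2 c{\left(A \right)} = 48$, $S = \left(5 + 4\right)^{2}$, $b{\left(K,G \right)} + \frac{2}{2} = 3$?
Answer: $- \frac{1}{146949} \approx -6.8051 \cdot 10^{-6}$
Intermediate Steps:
$b{\left(K,G \right)} = 2$ ($b{\left(K,G \right)} = -1 + 3 = 2$)
$S = 81$ ($S = 9^{2} = 81$)
$c{\left(A \right)} = -24$ ($c{\left(A \right)} = \left(- \frac{1}{2}\right) 48 = -24$)
$R{\left(o \right)} = 81 + 2 o$ ($R{\left(o \right)} = \left(o + 81\right) + o = \left(81 + o\right) + o = 81 + 2 o$)
$W{\left(E \right)} = \frac{1}{61}$ ($W{\left(E \right)} = \frac{1}{-24 + \left(81 + 2 \cdot 2\right)} = \frac{1}{-24 + \left(81 + 4\right)} = \frac{1}{-24 + 85} = \frac{1}{61}$)
$\frac{W{\left(-690 \right)}}{m{\left(-2303 \right)}} = \frac{1}{61 \left(-2409\right)} = \frac{1}{61} \left(- \frac{1}{2409}\right) = - \frac{1}{146949}$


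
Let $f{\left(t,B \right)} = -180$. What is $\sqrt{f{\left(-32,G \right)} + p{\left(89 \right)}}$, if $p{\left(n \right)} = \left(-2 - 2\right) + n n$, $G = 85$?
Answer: $\sqrt{7737} \approx 87.96$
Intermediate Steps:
$p{\left(n \right)} = -4 + n^{2}$
$\sqrt{f{\left(-32,G \right)} + p{\left(89 \right)}} = \sqrt{-180 - \left(4 - 89^{2}\right)} = \sqrt{-180 + \left(-4 + 7921\right)} = \sqrt{-180 + 7917} = \sqrt{7737}$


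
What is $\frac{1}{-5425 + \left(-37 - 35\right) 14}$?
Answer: $- \frac{1}{6433} \approx -0.00015545$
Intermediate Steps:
$\frac{1}{-5425 + \left(-37 - 35\right) 14} = \frac{1}{-5425 - 1008} = \frac{1}{-6433} = - \frac{1}{6433}$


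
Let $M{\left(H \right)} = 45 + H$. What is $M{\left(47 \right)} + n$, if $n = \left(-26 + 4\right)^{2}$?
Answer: $576$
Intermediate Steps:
$n = 484$ ($n = \left(-22\right)^{2} = 484$)
$M{\left(47 \right)} + n = \left(45 + 47\right) + 484 = 92 + 484 = 576$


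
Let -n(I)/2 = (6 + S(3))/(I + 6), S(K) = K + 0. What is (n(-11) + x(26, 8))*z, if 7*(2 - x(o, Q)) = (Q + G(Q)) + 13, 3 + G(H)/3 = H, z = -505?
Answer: -1616/7 ≈ -230.86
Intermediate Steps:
G(H) = -9 + 3*H
S(K) = K
x(o, Q) = 10/7 - 4*Q/7 (x(o, Q) = 2 - ((Q + (-9 + 3*Q)) + 13)/7 = 2 - ((-9 + 4*Q) + 13)/7 = 2 - (4 + 4*Q)/7 = 2 + (-4/7 - 4*Q/7) = 10/7 - 4*Q/7)
n(I) = -18/(6 + I) (n(I) = -2*(6 + 3)/(I + 6) = -18/(6 + I))
(n(-11) + x(26, 8))*z = (-18/(6 - 11) + (10/7 - 4/7*8))*(-505) = (-18/(-5) + (10/7 - 32/7))*(-505) = (-18*(-⅕) - 22/7)*(-505) = (18/5 - 22/7)*(-505) = (16/35)*(-505) = -1616/7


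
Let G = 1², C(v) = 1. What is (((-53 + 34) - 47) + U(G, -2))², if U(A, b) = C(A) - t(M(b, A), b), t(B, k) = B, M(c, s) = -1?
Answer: 4096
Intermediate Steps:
G = 1
U(A, b) = 2 (U(A, b) = 1 - 1*(-1) = 1 + 1 = 2)
(((-53 + 34) - 47) + U(G, -2))² = (((-53 + 34) - 47) + 2)² = ((-19 - 47) + 2)² = (-66 + 2)² = (-64)² = 4096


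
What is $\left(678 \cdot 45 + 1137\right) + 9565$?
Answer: $41212$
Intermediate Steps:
$\left(678 \cdot 45 + 1137\right) + 9565 = \left(30510 + 1137\right) + 9565 = 31647 + 9565 = 41212$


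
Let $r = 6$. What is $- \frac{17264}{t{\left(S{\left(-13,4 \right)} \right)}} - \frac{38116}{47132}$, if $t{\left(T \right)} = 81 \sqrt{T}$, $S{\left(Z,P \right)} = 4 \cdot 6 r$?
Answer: $- \frac{53170975}{2863269} \approx -18.57$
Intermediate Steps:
$S{\left(Z,P \right)} = 144$ ($S{\left(Z,P \right)} = 4 \cdot 6 \cdot 6 = 24 \cdot 6 = 144$)
$- \frac{17264}{t{\left(S{\left(-13,4 \right)} \right)}} - \frac{38116}{47132} = - \frac{17264}{81 \sqrt{144}} - \frac{38116}{47132} = - \frac{17264}{81 \cdot 12} - \frac{9529}{11783} = - \frac{17264}{972} - \frac{9529}{11783} = \left(-17264\right) \frac{1}{972} - \frac{9529}{11783} = - \frac{4316}{243} - \frac{9529}{11783} = - \frac{53170975}{2863269}$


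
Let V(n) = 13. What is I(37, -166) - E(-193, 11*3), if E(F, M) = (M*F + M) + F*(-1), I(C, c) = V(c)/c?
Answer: 1019725/166 ≈ 6142.9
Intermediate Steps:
I(C, c) = 13/c
E(F, M) = M - F + F*M (E(F, M) = (F*M + M) - F = (M + F*M) - F = M - F + F*M)
I(37, -166) - E(-193, 11*3) = 13/(-166) - (11*3 - 1*(-193) - 2123*3) = 13*(-1/166) - (33 + 193 - 193*33) = -13/166 - (33 + 193 - 6369) = -13/166 - 1*(-6143) = -13/166 + 6143 = 1019725/166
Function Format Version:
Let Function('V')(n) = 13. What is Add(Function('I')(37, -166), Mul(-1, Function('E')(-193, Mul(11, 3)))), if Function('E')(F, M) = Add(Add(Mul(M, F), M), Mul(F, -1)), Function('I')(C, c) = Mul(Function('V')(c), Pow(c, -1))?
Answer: Rational(1019725, 166) ≈ 6142.9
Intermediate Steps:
Function('I')(C, c) = Mul(13, Pow(c, -1))
Function('E')(F, M) = Add(M, Mul(-1, F), Mul(F, M)) (Function('E')(F, M) = Add(Add(Mul(F, M), M), Mul(-1, F)) = Add(Add(M, Mul(F, M)), Mul(-1, F)) = Add(M, Mul(-1, F), Mul(F, M)))
Add(Function('I')(37, -166), Mul(-1, Function('E')(-193, Mul(11, 3)))) = Add(Mul(13, Pow(-166, -1)), Mul(-1, Add(Mul(11, 3), Mul(-1, -193), Mul(-193, Mul(11, 3))))) = Add(Mul(13, Rational(-1, 166)), Mul(-1, Add(33, 193, Mul(-193, 33)))) = Add(Rational(-13, 166), Mul(-1, Add(33, 193, -6369))) = Add(Rational(-13, 166), Mul(-1, -6143)) = Add(Rational(-13, 166), 6143) = Rational(1019725, 166)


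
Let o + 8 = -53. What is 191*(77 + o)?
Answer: 3056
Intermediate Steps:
o = -61 (o = -8 - 53 = -61)
191*(77 + o) = 191*(77 - 61) = 191*16 = 3056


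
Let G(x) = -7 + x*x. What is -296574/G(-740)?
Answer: -98858/182531 ≈ -0.54160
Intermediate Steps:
G(x) = -7 + x²
-296574/G(-740) = -296574/(-7 + (-740)²) = -296574/(-7 + 547600) = -296574/547593 = -296574*1/547593 = -98858/182531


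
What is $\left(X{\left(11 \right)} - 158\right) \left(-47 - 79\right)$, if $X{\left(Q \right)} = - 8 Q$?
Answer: $30996$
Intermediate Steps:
$\left(X{\left(11 \right)} - 158\right) \left(-47 - 79\right) = \left(\left(-8\right) 11 - 158\right) \left(-47 - 79\right) = \left(-88 - 158\right) \left(-126\right) = \left(-246\right) \left(-126\right) = 30996$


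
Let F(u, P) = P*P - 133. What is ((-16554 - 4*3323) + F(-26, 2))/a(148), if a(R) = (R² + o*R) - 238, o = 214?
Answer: -29975/53338 ≈ -0.56198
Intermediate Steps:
F(u, P) = -133 + P² (F(u, P) = P² - 133 = -133 + P²)
a(R) = -238 + R² + 214*R (a(R) = (R² + 214*R) - 238 = -238 + R² + 214*R)
((-16554 - 4*3323) + F(-26, 2))/a(148) = ((-16554 - 4*3323) + (-133 + 2²))/(-238 + 148² + 214*148) = ((-16554 - 13292) + (-133 + 4))/(-238 + 21904 + 31672) = (-29846 - 129)/53338 = -29975*1/53338 = -29975/53338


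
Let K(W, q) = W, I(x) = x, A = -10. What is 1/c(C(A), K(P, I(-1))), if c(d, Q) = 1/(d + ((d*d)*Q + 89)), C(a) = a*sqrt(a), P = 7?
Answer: -6911 - 10*I*sqrt(10) ≈ -6911.0 - 31.623*I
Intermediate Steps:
C(a) = a**(3/2)
c(d, Q) = 1/(89 + d + Q*d**2) (c(d, Q) = 1/(d + (d**2*Q + 89)) = 1/(d + (Q*d**2 + 89)) = 1/(d + (89 + Q*d**2)) = 1/(89 + d + Q*d**2))
1/c(C(A), K(P, I(-1))) = 1/(1/(89 + (-10)**(3/2) + 7*((-10)**(3/2))**2)) = 1/(1/(89 - 10*I*sqrt(10) + 7*(-10*I*sqrt(10))**2)) = 1/(1/(89 - 10*I*sqrt(10) + 7*(-1000))) = 1/(1/(89 - 10*I*sqrt(10) - 7000)) = 1/(1/(-6911 - 10*I*sqrt(10))) = -6911 - 10*I*sqrt(10)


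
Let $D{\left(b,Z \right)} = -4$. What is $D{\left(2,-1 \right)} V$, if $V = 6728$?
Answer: $-26912$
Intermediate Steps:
$D{\left(2,-1 \right)} V = \left(-4\right) 6728 = -26912$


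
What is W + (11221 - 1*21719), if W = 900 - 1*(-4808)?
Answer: -4790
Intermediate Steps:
W = 5708 (W = 900 + 4808 = 5708)
W + (11221 - 1*21719) = 5708 + (11221 - 1*21719) = 5708 + (11221 - 21719) = 5708 - 10498 = -4790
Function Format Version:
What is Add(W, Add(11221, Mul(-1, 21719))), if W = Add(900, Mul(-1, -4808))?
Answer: -4790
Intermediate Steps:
W = 5708 (W = Add(900, 4808) = 5708)
Add(W, Add(11221, Mul(-1, 21719))) = Add(5708, Add(11221, Mul(-1, 21719))) = Add(5708, Add(11221, -21719)) = Add(5708, -10498) = -4790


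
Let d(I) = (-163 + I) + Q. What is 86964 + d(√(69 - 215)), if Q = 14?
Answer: 86815 + I*√146 ≈ 86815.0 + 12.083*I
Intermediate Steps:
d(I) = -149 + I (d(I) = (-163 + I) + 14 = -149 + I)
86964 + d(√(69 - 215)) = 86964 + (-149 + √(69 - 215)) = 86964 + (-149 + √(-146)) = 86964 + (-149 + I*√146) = 86815 + I*√146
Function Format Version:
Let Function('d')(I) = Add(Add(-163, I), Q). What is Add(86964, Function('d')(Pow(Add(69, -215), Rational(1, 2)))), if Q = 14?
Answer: Add(86815, Mul(I, Pow(146, Rational(1, 2)))) ≈ Add(86815., Mul(12.083, I))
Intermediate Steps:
Function('d')(I) = Add(-149, I) (Function('d')(I) = Add(Add(-163, I), 14) = Add(-149, I))
Add(86964, Function('d')(Pow(Add(69, -215), Rational(1, 2)))) = Add(86964, Add(-149, Pow(Add(69, -215), Rational(1, 2)))) = Add(86964, Add(-149, Pow(-146, Rational(1, 2)))) = Add(86964, Add(-149, Mul(I, Pow(146, Rational(1, 2))))) = Add(86815, Mul(I, Pow(146, Rational(1, 2))))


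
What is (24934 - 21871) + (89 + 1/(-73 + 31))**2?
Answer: 19368301/1764 ≈ 10980.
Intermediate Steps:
(24934 - 21871) + (89 + 1/(-73 + 31))**2 = 3063 + (89 + 1/(-42))**2 = 3063 + (89 - 1/42)**2 = 3063 + (3737/42)**2 = 3063 + 13965169/1764 = 19368301/1764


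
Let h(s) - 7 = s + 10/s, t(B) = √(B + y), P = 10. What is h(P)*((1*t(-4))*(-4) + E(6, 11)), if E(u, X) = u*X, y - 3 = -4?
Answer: 1188 - 72*I*√5 ≈ 1188.0 - 161.0*I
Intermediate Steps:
y = -1 (y = 3 - 4 = -1)
t(B) = √(-1 + B) (t(B) = √(B - 1) = √(-1 + B))
E(u, X) = X*u
h(s) = 7 + s + 10/s (h(s) = 7 + (s + 10/s) = 7 + s + 10/s)
h(P)*((1*t(-4))*(-4) + E(6, 11)) = (7 + 10 + 10/10)*((1*√(-1 - 4))*(-4) + 11*6) = (7 + 10 + 10*(⅒))*((1*√(-5))*(-4) + 66) = (7 + 10 + 1)*((1*(I*√5))*(-4) + 66) = 18*((I*√5)*(-4) + 66) = 18*(-4*I*√5 + 66) = 18*(66 - 4*I*√5) = 1188 - 72*I*√5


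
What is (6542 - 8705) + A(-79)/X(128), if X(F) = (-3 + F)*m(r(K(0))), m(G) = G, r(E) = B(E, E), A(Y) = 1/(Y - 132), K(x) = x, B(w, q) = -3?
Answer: -171147374/79125 ≈ -2163.0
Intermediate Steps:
A(Y) = 1/(-132 + Y)
r(E) = -3
X(F) = 9 - 3*F (X(F) = (-3 + F)*(-3) = 9 - 3*F)
(6542 - 8705) + A(-79)/X(128) = (6542 - 8705) + 1/((-132 - 79)*(9 - 3*128)) = -2163 + 1/((-211)*(9 - 384)) = -2163 - 1/211/(-375) = -2163 - 1/211*(-1/375) = -2163 + 1/79125 = -171147374/79125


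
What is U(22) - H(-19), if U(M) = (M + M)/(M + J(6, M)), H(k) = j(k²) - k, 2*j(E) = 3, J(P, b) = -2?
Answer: -183/10 ≈ -18.300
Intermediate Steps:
j(E) = 3/2 (j(E) = (½)*3 = 3/2)
H(k) = 3/2 - k
U(M) = 2*M/(-2 + M) (U(M) = (M + M)/(M - 2) = (2*M)/(-2 + M) = 2*M/(-2 + M))
U(22) - H(-19) = 2*22/(-2 + 22) - (3/2 - 1*(-19)) = 2*22/20 - (3/2 + 19) = 2*22*(1/20) - 1*41/2 = 11/5 - 41/2 = -183/10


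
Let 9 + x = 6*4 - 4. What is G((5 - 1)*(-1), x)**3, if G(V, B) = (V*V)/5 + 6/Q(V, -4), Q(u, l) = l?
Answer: 4913/1000 ≈ 4.9130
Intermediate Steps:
x = 11 (x = -9 + (6*4 - 4) = -9 + (24 - 4) = -9 + 20 = 11)
G(V, B) = -3/2 + V**2/5 (G(V, B) = (V*V)/5 + 6/(-4) = V**2*(1/5) + 6*(-1/4) = V**2/5 - 3/2 = -3/2 + V**2/5)
G((5 - 1)*(-1), x)**3 = (-3/2 + ((5 - 1)*(-1))**2/5)**3 = (-3/2 + (4*(-1))**2/5)**3 = (-3/2 + (1/5)*(-4)**2)**3 = (-3/2 + (1/5)*16)**3 = (-3/2 + 16/5)**3 = (17/10)**3 = 4913/1000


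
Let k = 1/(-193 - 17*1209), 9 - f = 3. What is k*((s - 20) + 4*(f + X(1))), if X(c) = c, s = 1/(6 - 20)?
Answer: -37/1184820 ≈ -3.1228e-5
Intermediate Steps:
f = 6 (f = 9 - 1*3 = 9 - 3 = 6)
s = -1/14 (s = 1/(-14) = -1/14 ≈ -0.071429)
k = -1/253890 (k = (1/1209)/(-210) = -1/210*1/1209 = -1/253890 ≈ -3.9387e-6)
k*((s - 20) + 4*(f + X(1))) = -((-1/14 - 20) + 4*(6 + 1))/253890 = -(-281/14 + 4*7)/253890 = -(-281/14 + 28)/253890 = -1/253890*111/14 = -37/1184820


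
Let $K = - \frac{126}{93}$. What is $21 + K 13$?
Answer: $\frac{105}{31} \approx 3.3871$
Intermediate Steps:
$K = - \frac{42}{31}$ ($K = \left(-126\right) \frac{1}{93} = - \frac{42}{31} \approx -1.3548$)
$21 + K 13 = 21 - \frac{546}{31} = \frac{105}{31}$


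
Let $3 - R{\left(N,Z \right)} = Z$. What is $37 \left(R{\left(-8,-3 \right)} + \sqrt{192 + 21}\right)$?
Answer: $222 + 37 \sqrt{213} \approx 762.0$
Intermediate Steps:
$R{\left(N,Z \right)} = 3 - Z$
$37 \left(R{\left(-8,-3 \right)} + \sqrt{192 + 21}\right) = 37 \left(\left(3 - -3\right) + \sqrt{192 + 21}\right) = 37 \left(\left(3 + 3\right) + \sqrt{213}\right) = 37 \left(6 + \sqrt{213}\right) = 222 + 37 \sqrt{213}$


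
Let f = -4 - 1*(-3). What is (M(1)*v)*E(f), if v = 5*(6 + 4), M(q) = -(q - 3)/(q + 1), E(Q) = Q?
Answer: -50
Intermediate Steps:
f = -1 (f = -4 + 3 = -1)
M(q) = -(-3 + q)/(1 + q)
v = 50 (v = 5*10 = 50)
(M(1)*v)*E(f) = (((3 - 1*1)/(1 + 1))*50)*(-1) = (((3 - 1)/2)*50)*(-1) = (((½)*2)*50)*(-1) = (1*50)*(-1) = 50*(-1) = -50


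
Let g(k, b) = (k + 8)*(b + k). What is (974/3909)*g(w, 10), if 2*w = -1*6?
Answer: 34090/3909 ≈ 8.7209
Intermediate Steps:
w = -3 (w = (-1*6)/2 = (½)*(-6) = -3)
g(k, b) = (8 + k)*(b + k)
(974/3909)*g(w, 10) = (974/3909)*((-3)² + 8*10 + 8*(-3) + 10*(-3)) = (974*(1/3909))*(9 + 80 - 24 - 30) = (974/3909)*35 = 34090/3909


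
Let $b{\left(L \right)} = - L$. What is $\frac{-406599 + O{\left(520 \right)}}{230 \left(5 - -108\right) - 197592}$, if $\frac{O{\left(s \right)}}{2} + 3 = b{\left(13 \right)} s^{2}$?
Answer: $\frac{7437005}{171602} \approx 43.339$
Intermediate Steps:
$O{\left(s \right)} = -6 - 26 s^{2}$ ($O{\left(s \right)} = -6 + 2 \left(-1\right) 13 s^{2} = -6 + 2 \left(- 13 s^{2}\right) = -6 - 26 s^{2}$)
$\frac{-406599 + O{\left(520 \right)}}{230 \left(5 - -108\right) - 197592} = \frac{-406599 - \left(6 + 26 \cdot 520^{2}\right)}{230 \left(5 - -108\right) - 197592} = \frac{-406599 - 7030406}{230 \left(5 + 108\right) - 197592} = \frac{-406599 - 7030406}{230 \cdot 113 - 197592} = \frac{-406599 - 7030406}{25990 - 197592} = - \frac{7437005}{-171602} = \left(-7437005\right) \left(- \frac{1}{171602}\right) = \frac{7437005}{171602}$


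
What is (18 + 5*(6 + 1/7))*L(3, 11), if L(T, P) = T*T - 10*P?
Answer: -34441/7 ≈ -4920.1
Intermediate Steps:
L(T, P) = T**2 - 10*P
(18 + 5*(6 + 1/7))*L(3, 11) = (18 + 5*(6 + 1/7))*(3**2 - 10*11) = (18 + 5*(6 + 1*(1/7)))*(9 - 110) = (18 + 5*(6 + 1/7))*(-101) = (18 + 5*(43/7))*(-101) = (18 + 215/7)*(-101) = (341/7)*(-101) = -34441/7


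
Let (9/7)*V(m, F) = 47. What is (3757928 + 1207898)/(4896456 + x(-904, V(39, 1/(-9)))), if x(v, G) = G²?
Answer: 402231906/396721177 ≈ 1.0139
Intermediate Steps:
V(m, F) = 329/9 (V(m, F) = (7/9)*47 = 329/9)
(3757928 + 1207898)/(4896456 + x(-904, V(39, 1/(-9)))) = (3757928 + 1207898)/(4896456 + (329/9)²) = 4965826/(4896456 + 108241/81) = 4965826/(396721177/81) = 4965826*(81/396721177) = 402231906/396721177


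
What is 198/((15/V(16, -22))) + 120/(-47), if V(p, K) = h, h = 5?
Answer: 2982/47 ≈ 63.447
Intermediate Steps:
V(p, K) = 5
198/((15/V(16, -22))) + 120/(-47) = 198/((15/5)) + 120/(-47) = 198/((15*(⅕))) + 120*(-1/47) = 198/3 - 120/47 = 198*(⅓) - 120/47 = 66 - 120/47 = 2982/47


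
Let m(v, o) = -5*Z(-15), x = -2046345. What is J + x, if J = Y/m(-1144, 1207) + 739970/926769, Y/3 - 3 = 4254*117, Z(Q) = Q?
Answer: -46950936839926/23169225 ≈ -2.0264e+6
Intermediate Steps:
Y = 1493163 (Y = 9 + 3*(4254*117) = 9 + 3*497718 = 9 + 1493154 = 1493163)
m(v, o) = 75 (m(v, o) = -5*(-15) = 75)
J = 461290892699/23169225 (J = 1493163/75 + 739970/926769 = 1493163*(1/75) + 739970*(1/926769) = 497721/25 + 739970/926769 = 461290892699/23169225 ≈ 19910.)
J + x = 461290892699/23169225 - 2046345 = -46950936839926/23169225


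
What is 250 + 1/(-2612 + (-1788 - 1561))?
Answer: 1490249/5961 ≈ 250.00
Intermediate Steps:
250 + 1/(-2612 + (-1788 - 1561)) = 250 + 1/(-2612 - 3349) = 250 + 1/(-5961) = 250 - 1/5961 = 1490249/5961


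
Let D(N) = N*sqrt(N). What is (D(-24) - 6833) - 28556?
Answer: -35389 - 48*I*sqrt(6) ≈ -35389.0 - 117.58*I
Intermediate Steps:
D(N) = N**(3/2)
(D(-24) - 6833) - 28556 = ((-24)**(3/2) - 6833) - 28556 = (-48*I*sqrt(6) - 6833) - 28556 = (-6833 - 48*I*sqrt(6)) - 28556 = -35389 - 48*I*sqrt(6)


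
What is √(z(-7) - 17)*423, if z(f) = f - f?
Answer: 423*I*√17 ≈ 1744.1*I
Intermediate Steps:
z(f) = 0
√(z(-7) - 17)*423 = √(0 - 17)*423 = √(-17)*423 = (I*√17)*423 = 423*I*√17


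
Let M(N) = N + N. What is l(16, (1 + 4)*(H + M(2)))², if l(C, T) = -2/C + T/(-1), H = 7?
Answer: 194481/64 ≈ 3038.8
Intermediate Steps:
M(N) = 2*N
l(C, T) = -T - 2/C (l(C, T) = -2/C + T*(-1) = -2/C - T = -T - 2/C)
l(16, (1 + 4)*(H + M(2)))² = (-(1 + 4)*(7 + 2*2) - 2/16)² = (-5*(7 + 4) - 2*1/16)² = (-5*11 - ⅛)² = (-1*55 - ⅛)² = (-55 - ⅛)² = (-441/8)² = 194481/64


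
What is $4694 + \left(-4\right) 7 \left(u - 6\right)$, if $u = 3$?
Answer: $4778$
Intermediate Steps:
$4694 + \left(-4\right) 7 \left(u - 6\right) = 4694 + \left(-4\right) 7 \left(3 - 6\right) = 4694 - 28 \left(3 - 6\right) = 4694 - -84 = 4694 + 84 = 4778$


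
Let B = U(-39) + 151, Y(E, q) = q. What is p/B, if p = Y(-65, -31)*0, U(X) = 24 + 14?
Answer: 0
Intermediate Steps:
U(X) = 38
p = 0 (p = -31*0 = 0)
B = 189 (B = 38 + 151 = 189)
p/B = 0/189 = 0*(1/189) = 0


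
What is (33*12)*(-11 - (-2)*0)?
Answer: -4356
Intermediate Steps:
(33*12)*(-11 - (-2)*0) = 396*(-11 - 1*0) = 396*(-11 + 0) = 396*(-11) = -4356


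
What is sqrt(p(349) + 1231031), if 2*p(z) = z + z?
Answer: 6*sqrt(34205) ≈ 1109.7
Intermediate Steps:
p(z) = z (p(z) = (z + z)/2 = (2*z)/2 = z)
sqrt(p(349) + 1231031) = sqrt(349 + 1231031) = sqrt(1231380) = 6*sqrt(34205)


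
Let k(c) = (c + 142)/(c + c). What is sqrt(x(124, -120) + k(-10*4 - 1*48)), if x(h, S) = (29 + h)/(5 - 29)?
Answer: 7*I*sqrt(66)/22 ≈ 2.5849*I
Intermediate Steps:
x(h, S) = -29/24 - h/24 (x(h, S) = (29 + h)/(-24) = (29 + h)*(-1/24) = -29/24 - h/24)
k(c) = (142 + c)/(2*c) (k(c) = (142 + c)/((2*c)) = (142 + c)*(1/(2*c)) = (142 + c)/(2*c))
sqrt(x(124, -120) + k(-10*4 - 1*48)) = sqrt((-29/24 - 1/24*124) + (142 + (-10*4 - 1*48))/(2*(-10*4 - 1*48))) = sqrt((-29/24 - 31/6) + (142 + (-40 - 48))/(2*(-40 - 48))) = sqrt(-51/8 + (1/2)*(142 - 88)/(-88)) = sqrt(-51/8 + (1/2)*(-1/88)*54) = sqrt(-51/8 - 27/88) = sqrt(-147/22) = 7*I*sqrt(66)/22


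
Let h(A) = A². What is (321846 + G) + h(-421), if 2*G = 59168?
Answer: 528671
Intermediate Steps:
G = 29584 (G = (½)*59168 = 29584)
(321846 + G) + h(-421) = (321846 + 29584) + (-421)² = 351430 + 177241 = 528671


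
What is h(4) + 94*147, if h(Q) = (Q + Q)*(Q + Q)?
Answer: 13882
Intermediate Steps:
h(Q) = 4*Q² (h(Q) = (2*Q)*(2*Q) = 4*Q²)
h(4) + 94*147 = 4*4² + 94*147 = 4*16 + 13818 = 64 + 13818 = 13882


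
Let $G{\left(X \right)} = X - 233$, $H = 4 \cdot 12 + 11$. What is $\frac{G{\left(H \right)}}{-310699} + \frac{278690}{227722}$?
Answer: $\frac{43314163969}{35376498839} \approx 1.2244$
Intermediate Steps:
$H = 59$ ($H = 48 + 11 = 59$)
$G{\left(X \right)} = -233 + X$
$\frac{G{\left(H \right)}}{-310699} + \frac{278690}{227722} = \frac{-233 + 59}{-310699} + \frac{278690}{227722} = \left(-174\right) \left(- \frac{1}{310699}\right) + 278690 \cdot \frac{1}{227722} = \frac{174}{310699} + \frac{139345}{113861} = \frac{43314163969}{35376498839}$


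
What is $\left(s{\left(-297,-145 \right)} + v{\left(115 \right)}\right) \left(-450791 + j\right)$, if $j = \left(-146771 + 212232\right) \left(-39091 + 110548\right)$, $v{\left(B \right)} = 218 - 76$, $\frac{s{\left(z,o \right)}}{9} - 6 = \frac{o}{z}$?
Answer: $\frac{2811845126738}{3} \approx 9.3728 \cdot 10^{11}$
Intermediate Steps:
$s{\left(z,o \right)} = 54 + \frac{9 o}{z}$ ($s{\left(z,o \right)} = 54 + 9 \frac{o}{z} = 54 + \frac{9 o}{z}$)
$v{\left(B \right)} = 142$
$j = 4677646677$ ($j = 65461 \cdot 71457 = 4677646677$)
$\left(s{\left(-297,-145 \right)} + v{\left(115 \right)}\right) \left(-450791 + j\right) = \left(\left(54 + 9 \left(-145\right) \frac{1}{-297}\right) + 142\right) \left(-450791 + 4677646677\right) = \left(\left(54 + 9 \left(-145\right) \left(- \frac{1}{297}\right)\right) + 142\right) 4677195886 = \left(\left(54 + \frac{145}{33}\right) + 142\right) 4677195886 = \left(\frac{1927}{33} + 142\right) 4677195886 = \frac{6613}{33} \cdot 4677195886 = \frac{2811845126738}{3}$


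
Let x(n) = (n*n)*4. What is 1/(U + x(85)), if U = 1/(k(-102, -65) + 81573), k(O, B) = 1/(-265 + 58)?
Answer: 16885610/487994129207 ≈ 3.4602e-5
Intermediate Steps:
k(O, B) = -1/207 (k(O, B) = 1/(-207) = -1/207)
U = 207/16885610 (U = 1/(-1/207 + 81573) = 1/(16885610/207) = 207/16885610 ≈ 1.2259e-5)
x(n) = 4*n² (x(n) = n²*4 = 4*n²)
1/(U + x(85)) = 1/(207/16885610 + 4*85²) = 1/(207/16885610 + 4*7225) = 1/(207/16885610 + 28900) = 1/(487994129207/16885610) = 16885610/487994129207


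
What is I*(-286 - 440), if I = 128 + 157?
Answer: -206910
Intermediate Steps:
I = 285
I*(-286 - 440) = 285*(-286 - 440) = 285*(-726) = -206910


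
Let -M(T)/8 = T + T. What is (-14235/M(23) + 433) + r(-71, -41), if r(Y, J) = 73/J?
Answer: 7089875/15088 ≈ 469.90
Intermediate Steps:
M(T) = -16*T (M(T) = -8*(T + T) = -16*T)
(-14235/M(23) + 433) + r(-71, -41) = (-14235/((-16*23)) + 433) + 73/(-41) = (-14235/(-368) + 433) + 73*(-1/41) = (-14235*(-1/368) + 433) - 73/41 = (14235/368 + 433) - 73/41 = 173579/368 - 73/41 = 7089875/15088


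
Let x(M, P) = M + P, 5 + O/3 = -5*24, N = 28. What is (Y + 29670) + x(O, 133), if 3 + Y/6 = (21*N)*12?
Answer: 71746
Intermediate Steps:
O = -375 (O = -15 + 3*(-5*24) = -15 + 3*(-120) = -15 - 360 = -375)
Y = 42318 (Y = -18 + 6*((21*28)*12) = -18 + 6*(588*12) = -18 + 6*7056 = -18 + 42336 = 42318)
(Y + 29670) + x(O, 133) = (42318 + 29670) + (-375 + 133) = 71988 - 242 = 71746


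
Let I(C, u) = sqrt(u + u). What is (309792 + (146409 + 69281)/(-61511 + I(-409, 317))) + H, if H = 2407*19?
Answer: 1345152006883085/3783602487 - 215690*sqrt(634)/3783602487 ≈ 3.5552e+5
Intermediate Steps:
H = 45733
I(C, u) = sqrt(2)*sqrt(u) (I(C, u) = sqrt(2*u) = sqrt(2)*sqrt(u))
(309792 + (146409 + 69281)/(-61511 + I(-409, 317))) + H = (309792 + (146409 + 69281)/(-61511 + sqrt(2)*sqrt(317))) + 45733 = (309792 + 215690/(-61511 + sqrt(634))) + 45733 = 355525 + 215690/(-61511 + sqrt(634))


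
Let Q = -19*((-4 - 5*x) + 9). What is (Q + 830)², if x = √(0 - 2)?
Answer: 522175 + 139650*I*√2 ≈ 5.2218e+5 + 1.975e+5*I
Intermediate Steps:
x = I*√2 (x = √(-2) = I*√2 ≈ 1.4142*I)
Q = -95 + 95*I*√2 (Q = -19*((-4 - 5*I*√2) + 9) = -19*(5 - 5*I*√2) = -95 + 95*I*√2 ≈ -95.0 + 134.35*I)
(Q + 830)² = ((-95 + 95*I*√2) + 830)² = (735 + 95*I*√2)²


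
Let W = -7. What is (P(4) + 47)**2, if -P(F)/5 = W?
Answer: 6724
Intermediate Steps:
P(F) = 35 (P(F) = -5*(-7) = 35)
(P(4) + 47)**2 = (35 + 47)**2 = 82**2 = 6724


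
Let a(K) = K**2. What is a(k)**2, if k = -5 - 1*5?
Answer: 10000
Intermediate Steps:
k = -10 (k = -5 - 5 = -10)
a(k)**2 = ((-10)**2)**2 = 100**2 = 10000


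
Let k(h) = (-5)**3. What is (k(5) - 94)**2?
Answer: 47961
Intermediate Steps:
k(h) = -125
(k(5) - 94)**2 = (-125 - 94)**2 = (-219)**2 = 47961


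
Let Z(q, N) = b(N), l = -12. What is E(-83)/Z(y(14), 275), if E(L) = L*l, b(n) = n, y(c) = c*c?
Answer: 996/275 ≈ 3.6218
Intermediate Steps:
y(c) = c**2
Z(q, N) = N
E(L) = -12*L (E(L) = L*(-12) = -12*L)
E(-83)/Z(y(14), 275) = -12*(-83)/275 = 996*(1/275) = 996/275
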